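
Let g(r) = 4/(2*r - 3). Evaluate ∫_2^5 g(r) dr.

log(49)

An antiderivative is F(r) = 2*log(2*r - 3).
Then F(5) - F(2) = (log(49)) - (0) = log(49).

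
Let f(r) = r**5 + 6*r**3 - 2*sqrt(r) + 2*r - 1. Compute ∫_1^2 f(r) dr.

By the power rule, an antiderivative is F(r) = r**6/6 + 3*r**4/2 - 4*r**(3/2)/3 + r**2 - r.
Then F(2) - F(1) = (110/3 - 8*sqrt(2)/3) - (1/3) = 109/3 - 8*sqrt(2)/3.

109/3 - 8*sqrt(2)/3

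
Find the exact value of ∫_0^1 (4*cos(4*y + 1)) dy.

sin(5) - sin(1)

Let u = 4*y + 1, so du = 4 dy. When y = 0, u = 1; when y = 1, u = 5.
The integral becomes ∫ cos(u) du from 1 to 5, with antiderivative sin(u).
Back in y: F(y) = sin(4*y + 1).
Then F(1) - F(0) = (sin(5)) - (sin(1)) = sin(5) - sin(1).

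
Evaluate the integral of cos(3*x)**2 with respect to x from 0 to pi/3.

Use the identity cos^2(3*x) = (1 + cos(6*x))/2.
An antiderivative is F(x) = x/2 + sin(6*x)/12.
Then F(pi/3) - F(0) = (pi/6) - (0) = pi/6.

pi/6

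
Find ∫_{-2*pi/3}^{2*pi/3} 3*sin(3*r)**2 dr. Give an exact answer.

Use the identity sin^2(3*r) = (1 - cos(6*r))/2.
An antiderivative is F(r) = 3*r/2 - sin(6*r)/4.
Then F(2*pi/3) - F(-2*pi/3) = (pi) - (-pi) = 2*pi.

2*pi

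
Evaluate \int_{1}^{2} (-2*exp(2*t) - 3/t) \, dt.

-exp(4) - log(8) + exp(2)

An antiderivative is F(t) = -exp(2*t) - 3*log(t).
Then F(2) - F(1) = (-exp(4) - log(8)) - (-exp(2)) = -exp(4) - log(8) + exp(2).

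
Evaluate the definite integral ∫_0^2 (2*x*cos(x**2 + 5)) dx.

sin(9) - sin(5)

Let u = x**2 + 5, so du = 2*x dx. When x = 0, u = 5; when x = 2, u = 9.
The integral becomes ∫ cos(u) du from 5 to 9, with antiderivative sin(u).
Back in x: F(x) = sin(x**2 + 5).
Then F(2) - F(0) = (sin(9)) - (sin(5)) = sin(9) - sin(5).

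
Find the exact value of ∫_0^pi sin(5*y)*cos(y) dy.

0

Use the identity sin(5*y)cos(y) = [sin(6*y) + sin(4*y)]/2.
An antiderivative is F(y) = -cos(4*y)/8 - cos(6*y)/12.
Then F(pi) - F(0) = (-5/24) - (-5/24) = 0.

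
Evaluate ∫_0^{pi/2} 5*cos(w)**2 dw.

5*pi/4

Use the identity cos^2(w) = (1 + cos(2*w))/2.
An antiderivative is F(w) = 5*w/2 + 5*sin(2*w)/4.
Then F(pi/2) - F(0) = (5*pi/4) - (0) = 5*pi/4.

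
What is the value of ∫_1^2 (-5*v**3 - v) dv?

By the power rule, an antiderivative is F(v) = -5*v**4/4 - v**2/2.
Then F(2) - F(1) = (-22) - (-7/4) = -81/4.

-81/4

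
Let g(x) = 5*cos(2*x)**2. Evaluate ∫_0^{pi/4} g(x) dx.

5*pi/8

Use the identity cos^2(2*x) = (1 + cos(4*x))/2.
An antiderivative is F(x) = 5*x/2 + 5*sin(4*x)/8.
Then F(pi/4) - F(0) = (5*pi/8) - (0) = 5*pi/8.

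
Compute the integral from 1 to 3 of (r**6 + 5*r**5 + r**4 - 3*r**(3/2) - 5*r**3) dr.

By the power rule, an antiderivative is F(r) = r**7/7 + 5*r**6/6 - 6*r**(5/2)/5 + r**5/5 - 5*r**4/4.
Then F(3) - F(1) = (121419/140 - 54*sqrt(3)/5) - (-107/84) = 91198/105 - 54*sqrt(3)/5.

91198/105 - 54*sqrt(3)/5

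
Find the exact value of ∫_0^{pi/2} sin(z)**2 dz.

Use the identity sin^2(z) = (1 - cos(2*z))/2.
An antiderivative is F(z) = z/2 - sin(2*z)/4.
Then F(pi/2) - F(0) = (pi/4) - (0) = pi/4.

pi/4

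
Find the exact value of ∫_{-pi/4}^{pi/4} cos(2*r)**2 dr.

Use the identity cos^2(2*r) = (1 + cos(4*r))/2.
An antiderivative is F(r) = r/2 + sin(4*r)/8.
Then F(pi/4) - F(-pi/4) = (pi/8) - (-pi/8) = pi/4.

pi/4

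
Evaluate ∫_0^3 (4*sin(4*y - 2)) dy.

Let u = 4*y - 2, so du = 4 dy. When y = 0, u = -2; when y = 3, u = 10.
The integral becomes ∫ sin(u) du from -2 to 10, with antiderivative -cos(u).
Back in y: F(y) = -cos(4*y - 2).
Then F(3) - F(0) = (-cos(10)) - (-cos(2)) = cos(2) - cos(10).

cos(2) - cos(10)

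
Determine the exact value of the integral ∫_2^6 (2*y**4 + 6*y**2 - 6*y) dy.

17088/5

By the power rule, an antiderivative is F(y) = 2*y**5/5 + 2*y**3 - 3*y**2.
Then F(6) - F(2) = (17172/5) - (84/5) = 17088/5.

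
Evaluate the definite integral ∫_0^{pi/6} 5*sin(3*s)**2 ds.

5*pi/12

Use the identity sin^2(3*s) = (1 - cos(6*s))/2.
An antiderivative is F(s) = 5*s/2 - 5*sin(6*s)/12.
Then F(pi/6) - F(0) = (5*pi/12) - (0) = 5*pi/12.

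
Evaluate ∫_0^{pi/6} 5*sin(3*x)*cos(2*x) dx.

Use the identity sin(3*x)cos(2*x) = [sin(5*x) + sin(x)]/2.
An antiderivative is F(x) = -5*cos(x)/2 - cos(5*x)/2.
Then F(pi/6) - F(0) = (-sqrt(3)) - (-3) = 3 - sqrt(3).

3 - sqrt(3)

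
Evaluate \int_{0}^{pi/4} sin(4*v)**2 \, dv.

pi/8

Use the identity sin^2(4*v) = (1 - cos(8*v))/2.
An antiderivative is F(v) = v/2 - sin(8*v)/16.
Then F(pi/4) - F(0) = (pi/8) - (0) = pi/8.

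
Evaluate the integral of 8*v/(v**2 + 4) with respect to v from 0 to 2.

log(16)

Let u = v**2 + 4, so du = 2*v dv. When v = 0, u = 4; when v = 2, u = 8.
The integral becomes 4·∫ 1/u du from 4 to 8, with antiderivative 4*log(u).
Back in v: F(v) = 4*log(v**2 + 4).
Then F(2) - F(0) = (12*log(2)) - (8*log(2)) = log(16).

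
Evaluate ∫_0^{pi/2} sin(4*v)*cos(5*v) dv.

-4/9

Use the identity sin(4*v)cos(5*v) = [sin(9*v) + sin(-v)]/2.
An antiderivative is F(v) = cos(v)/2 - cos(9*v)/18.
Then F(pi/2) - F(0) = (0) - (4/9) = -4/9.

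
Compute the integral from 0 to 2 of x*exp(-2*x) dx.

Integrate by parts once (u = x, dv = exp(-2*x) dx).
An antiderivative is F(x) = (-2*x - 1)*exp(-2*x)/4.
Then F(2) - F(0) = (-5*exp(-4)/4) - (-1/4) = (-5 + exp(4))*exp(-4)/4.

(-5 + exp(4))*exp(-4)/4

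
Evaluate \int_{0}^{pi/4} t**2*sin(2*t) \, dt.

Integrate by parts twice (u = t^2, dv = sin(2*t) dt).
An antiderivative is F(t) = -t**2*cos(2*t)/2 + t*sin(2*t)/2 + cos(2*t)/4.
Then F(pi/4) - F(0) = (pi/8) - (1/4) = -1/4 + pi/8.

-1/4 + pi/8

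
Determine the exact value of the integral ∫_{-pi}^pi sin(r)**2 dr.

pi

Use the identity sin^2(r) = (1 - cos(2*r))/2.
An antiderivative is F(r) = r/2 - sin(2*r)/4.
Then F(pi) - F(-pi) = (pi/2) - (-pi/2) = pi.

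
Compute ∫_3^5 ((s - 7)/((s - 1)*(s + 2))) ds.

Factor the denominator: s**2 + s - 2 = (s + 2)(s - 1).
Partial fractions: (s - 7)/((s - 1)*(s + 2)) = 3/(s + 2) - 2/(s - 1).
An antiderivative is F(s) = -2*log(s - 1) + 3*log(s + 2).
Then F(5) - F(3) = (-4*log(2) + 3*log(7)) - (-2*log(2) + 3*log(5)) = -3*log(5) - 2*log(2) + 3*log(7).

-3*log(5) - 2*log(2) + 3*log(7)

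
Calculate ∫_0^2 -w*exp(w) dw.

-exp(2) - 1

Integrate by parts once (u = w, dv = -exp(w) dw).
An antiderivative is F(w) = (-w + 1)*exp(w).
Then F(2) - F(0) = (-exp(2)) - (1) = -exp(2) - 1.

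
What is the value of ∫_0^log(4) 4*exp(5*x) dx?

4092/5

Let u = exp(x), so du = exp(x) dx. When x = 0, u = 1; when x = log(4), u = 4.
The integral becomes 4·∫ u**4 du from 1 to 4, with antiderivative 4*u**5/5.
Back in x: F(x) = 4*exp(5*x)/5.
Then F(log(4)) - F(0) = (4096/5) - (4/5) = 4092/5.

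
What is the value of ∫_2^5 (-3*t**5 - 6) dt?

-15597/2

By the power rule, an antiderivative is F(t) = -t**6/2 - 6*t.
Then F(5) - F(2) = (-15685/2) - (-44) = -15597/2.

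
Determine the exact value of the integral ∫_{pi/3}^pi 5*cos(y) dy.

An antiderivative is F(y) = 5*sin(y).
Then F(pi) - F(pi/3) = (0) - (5*sqrt(3)/2) = -5*sqrt(3)/2.

-5*sqrt(3)/2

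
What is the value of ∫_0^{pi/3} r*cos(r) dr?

Integrate by parts once (u = r, dv = cos(r) dr).
An antiderivative is F(r) = r*sin(r) + cos(r).
Then F(pi/3) - F(0) = (1/2 + sqrt(3)*pi/6) - (1) = -1/2 + sqrt(3)*pi/6.

-1/2 + sqrt(3)*pi/6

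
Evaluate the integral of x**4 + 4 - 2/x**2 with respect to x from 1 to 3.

826/15

By the power rule, an antiderivative is F(x) = x**5/5 + 4*x + 2/x.
Then F(3) - F(1) = (919/15) - (31/5) = 826/15.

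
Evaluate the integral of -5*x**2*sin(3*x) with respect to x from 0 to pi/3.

Integrate by parts twice (u = x^2, dv = -5*sin(3*x) dx).
An antiderivative is F(x) = 5*x**2*cos(3*x)/3 - 10*x*sin(3*x)/9 - 10*cos(3*x)/27.
Then F(pi/3) - F(0) = (10/27 - 5*pi**2/27) - (-10/27) = 20/27 - 5*pi**2/27.

20/27 - 5*pi**2/27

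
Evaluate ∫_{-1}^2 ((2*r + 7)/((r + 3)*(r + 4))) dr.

log(5)

Factor the denominator: r**2 + 7*r + 12 = (r + 4)(r + 3).
Partial fractions: (2*r + 7)/((r + 3)*(r + 4)) = 1/(r + 4) + 1/(r + 3).
An antiderivative is F(r) = log(r + 3) + log(r + 4).
Then F(2) - F(-1) = (log(30)) - (log(6)) = log(5).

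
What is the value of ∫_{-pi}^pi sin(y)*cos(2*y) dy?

0

Use the identity sin(y)cos(2*y) = [sin(3*y) + sin(-y)]/2.
An antiderivative is F(y) = cos(y)/2 - cos(3*y)/6.
Then F(pi) - F(-pi) = (-1/3) - (-1/3) = 0.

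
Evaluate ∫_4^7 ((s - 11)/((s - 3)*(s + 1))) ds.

Factor the denominator: s**2 - 2*s - 3 = (s + 1)(s - 3).
Partial fractions: (s - 11)/((s - 3)*(s + 1)) = 3/(s + 1) - 2/(s - 3).
An antiderivative is F(s) = -2*log(s - 3) + 3*log(s + 1).
Then F(7) - F(4) = (log(32)) - (3*log(5)) = -3*log(5) + 5*log(2).

-3*log(5) + 5*log(2)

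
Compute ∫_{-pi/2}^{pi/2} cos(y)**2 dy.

pi/2

Use the identity cos^2(y) = (1 + cos(2*y))/2.
An antiderivative is F(y) = y/2 + sin(2*y)/4.
Then F(pi/2) - F(-pi/2) = (pi/4) - (-pi/4) = pi/2.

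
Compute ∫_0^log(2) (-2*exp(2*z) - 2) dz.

An antiderivative is F(z) = -exp(2*z) - 2*z.
Then F(log(2)) - F(0) = (-4 - 2*log(2)) - (-1) = -3 - log(4).

-3 - log(4)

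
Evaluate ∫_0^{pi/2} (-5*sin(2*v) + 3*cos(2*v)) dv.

An antiderivative is F(v) = 3*sin(2*v)/2 + 5*cos(2*v)/2.
Then F(pi/2) - F(0) = (-5/2) - (5/2) = -5.

-5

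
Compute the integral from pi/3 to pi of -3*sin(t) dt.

-9/2

An antiderivative is F(t) = 3*cos(t).
Then F(pi) - F(pi/3) = (-3) - (3/2) = -9/2.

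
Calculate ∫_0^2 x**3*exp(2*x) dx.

3/8 + 17*exp(4)/8

Integrate by parts 3 times (u = x^3, dv = exp(2*x) dx).
An antiderivative is F(x) = (4*x**3 - 6*x**2 + 6*x - 3)*exp(2*x)/8.
Then F(2) - F(0) = (17*exp(4)/8) - (-3/8) = 3/8 + 17*exp(4)/8.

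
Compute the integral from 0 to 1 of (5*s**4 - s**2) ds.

2/3

By the power rule, an antiderivative is F(s) = s**5 - s**3/3.
Then F(1) - F(0) = (2/3) - (0) = 2/3.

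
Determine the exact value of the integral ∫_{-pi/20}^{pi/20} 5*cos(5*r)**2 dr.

1/2 + pi/4

Use the identity cos^2(5*r) = (1 + cos(10*r))/2.
An antiderivative is F(r) = 5*r/2 + sin(10*r)/4.
Then F(pi/20) - F(-pi/20) = (1/4 + pi/8) - (-pi/8 - 1/4) = 1/2 + pi/4.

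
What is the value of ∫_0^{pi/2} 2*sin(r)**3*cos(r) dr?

Let u = sin(r), so du = cos(r) dr. When r = 0, u = 0; when r = pi/2, u = 1.
The integral becomes 2·∫ u**3 du from 0 to 1, with antiderivative u**4/2.
Back in r: F(r) = sin(r)**4/2.
Then F(pi/2) - F(0) = (1/2) - (0) = 1/2.

1/2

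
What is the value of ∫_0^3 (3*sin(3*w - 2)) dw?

Let u = 3*w - 2, so du = 3 dw. When w = 0, u = -2; when w = 3, u = 7.
The integral becomes ∫ sin(u) du from -2 to 7, with antiderivative -cos(u).
Back in w: F(w) = -cos(3*w - 2).
Then F(3) - F(0) = (-cos(7)) - (-cos(2)) = -cos(7) + cos(2).

-cos(7) + cos(2)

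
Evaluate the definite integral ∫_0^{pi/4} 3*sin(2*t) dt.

3/2

An antiderivative is F(t) = -3*cos(2*t)/2.
Then F(pi/4) - F(0) = (0) - (-3/2) = 3/2.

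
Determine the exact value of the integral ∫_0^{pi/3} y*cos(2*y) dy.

-3/8 + sqrt(3)*pi/12

Integrate by parts once (u = y, dv = cos(2*y) dy).
An antiderivative is F(y) = y*sin(2*y)/2 + cos(2*y)/4.
Then F(pi/3) - F(0) = (-1/8 + sqrt(3)*pi/12) - (1/4) = -3/8 + sqrt(3)*pi/12.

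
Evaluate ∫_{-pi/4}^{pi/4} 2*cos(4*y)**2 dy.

pi/2

Use the identity cos^2(4*y) = (1 + cos(8*y))/2.
An antiderivative is F(y) = y + sin(8*y)/8.
Then F(pi/4) - F(-pi/4) = (pi/4) - (-pi/4) = pi/2.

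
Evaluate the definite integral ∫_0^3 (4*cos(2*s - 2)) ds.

2*sin(4) + 2*sin(2)

Let u = 2*s - 2, so du = 2 ds. When s = 0, u = -2; when s = 3, u = 4.
The integral becomes 2·∫ cos(u) du from -2 to 4, with antiderivative 2*sin(u).
Back in s: F(s) = 2*sin(2*s - 2).
Then F(3) - F(0) = (2*sin(4)) - (-2*sin(2)) = 2*sin(4) + 2*sin(2).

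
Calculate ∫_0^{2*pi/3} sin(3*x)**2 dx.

pi/3

Use the identity sin^2(3*x) = (1 - cos(6*x))/2.
An antiderivative is F(x) = x/2 - sin(6*x)/12.
Then F(2*pi/3) - F(0) = (pi/3) - (0) = pi/3.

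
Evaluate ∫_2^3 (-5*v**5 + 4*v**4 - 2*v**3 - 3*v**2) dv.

By the power rule, an antiderivative is F(v) = -5*v**6/6 + 4*v**5/5 - v**4/2 - v**3.
Then F(3) - F(2) = (-2403/5) - (-656/15) = -6553/15.

-6553/15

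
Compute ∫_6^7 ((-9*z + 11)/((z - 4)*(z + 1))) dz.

-5*log(3) - 7*log(2) + 4*log(7)

Factor the denominator: z**2 - 3*z - 4 = (z + 1)(z - 4).
Partial fractions: (-9*z + 11)/((z - 4)*(z + 1)) = -4/(z + 1) - 5/(z - 4).
An antiderivative is F(z) = -5*log(z - 4) - 4*log(z + 1).
Then F(7) - F(6) = (-12*log(2) - 5*log(3)) - (-4*log(7) - 5*log(2)) = -5*log(3) - 7*log(2) + 4*log(7).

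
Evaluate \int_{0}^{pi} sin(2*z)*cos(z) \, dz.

Use the identity sin(2*z)cos(z) = [sin(3*z) + sin(z)]/2.
An antiderivative is F(z) = -cos(z)/2 - cos(3*z)/6.
Then F(pi) - F(0) = (2/3) - (-2/3) = 4/3.

4/3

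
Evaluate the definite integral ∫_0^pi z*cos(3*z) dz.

Integrate by parts once (u = z, dv = cos(3*z) dz).
An antiderivative is F(z) = z*sin(3*z)/3 + cos(3*z)/9.
Then F(pi) - F(0) = (-1/9) - (1/9) = -2/9.

-2/9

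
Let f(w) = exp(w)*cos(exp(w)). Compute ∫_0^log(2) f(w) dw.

Let u = exp(w), so du = exp(w) dw. When w = 0, u = 1; when w = log(2), u = 2.
The integral becomes ∫ cos(u) du from 1 to 2, with antiderivative sin(u).
Back in w: F(w) = sin(exp(w)).
Then F(log(2)) - F(0) = (sin(2)) - (sin(1)) = -sin(1) + sin(2).

-sin(1) + sin(2)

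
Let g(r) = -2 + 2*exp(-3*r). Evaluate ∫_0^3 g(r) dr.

-16/3 - 2*exp(-9)/3

An antiderivative is F(r) = -2*r - 2*exp(-3*r)/3.
Then F(3) - F(0) = (-6 - 2*exp(-9)/3) - (-2/3) = -16/3 - 2*exp(-9)/3.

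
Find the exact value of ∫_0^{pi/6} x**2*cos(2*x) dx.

Integrate by parts twice (u = x^2, dv = cos(2*x) dx).
An antiderivative is F(x) = x**2*sin(2*x)/2 + x*cos(2*x)/2 - sin(2*x)/4.
Then F(pi/6) - F(0) = (-sqrt(3)/8 + sqrt(3)*pi**2/144 + pi/24) - (0) = -sqrt(3)/8 + sqrt(3)*pi**2/144 + pi/24.

-sqrt(3)/8 + sqrt(3)*pi**2/144 + pi/24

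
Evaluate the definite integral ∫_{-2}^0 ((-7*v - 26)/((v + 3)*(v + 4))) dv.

Factor the denominator: v**2 + 7*v + 12 = (v + 4)(v + 3).
Partial fractions: (-7*v - 26)/((v + 3)*(v + 4)) = -2/(v + 4) - 5/(v + 3).
An antiderivative is F(v) = -5*log(v + 3) - 2*log(v + 4).
Then F(0) - F(-2) = (-5*log(3) - 4*log(2)) - (-log(4)) = -5*log(3) - 2*log(2).

-5*log(3) - 2*log(2)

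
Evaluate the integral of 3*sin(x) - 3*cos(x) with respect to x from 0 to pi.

6

An antiderivative is F(x) = -3*sin(x) - 3*cos(x).
Then F(pi) - F(0) = (3) - (-3) = 6.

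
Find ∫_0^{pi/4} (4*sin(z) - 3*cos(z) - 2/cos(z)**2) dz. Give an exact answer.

An antiderivative is F(z) = -3*sin(z) - 4*cos(z) - 2*tan(z).
Then F(pi/4) - F(0) = (-7*sqrt(2)/2 - 2) - (-4) = 2 - 7*sqrt(2)/2.

2 - 7*sqrt(2)/2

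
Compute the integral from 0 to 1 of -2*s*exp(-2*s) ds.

Integrate by parts once (u = s, dv = -2*exp(-2*s) ds).
An antiderivative is F(s) = (2*s + 1)*exp(-2*s)/2.
Then F(1) - F(0) = (3*exp(-2)/2) - (1/2) = (3 - exp(2))*exp(-2)/2.

(3 - exp(2))*exp(-2)/2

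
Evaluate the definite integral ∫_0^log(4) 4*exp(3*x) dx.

Let u = exp(x), so du = exp(x) dx. When x = 0, u = 1; when x = log(4), u = 4.
The integral becomes 4·∫ u**2 du from 1 to 4, with antiderivative 4*u**3/3.
Back in x: F(x) = 4*exp(3*x)/3.
Then F(log(4)) - F(0) = (256/3) - (4/3) = 84.

84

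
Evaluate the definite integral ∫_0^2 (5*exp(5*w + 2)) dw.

-exp(2) + exp(12)

Let u = 5*w + 2, so du = 5 dw. When w = 0, u = 2; when w = 2, u = 12.
The integral becomes ∫ exp(u) du from 2 to 12, with antiderivative exp(u).
Back in w: F(w) = exp(5*w + 2).
Then F(2) - F(0) = (exp(12)) - (exp(2)) = -exp(2) + exp(12).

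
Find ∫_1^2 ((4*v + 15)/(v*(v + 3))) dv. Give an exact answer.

Factor the denominator: v**2 + 3*v = (v + 3)v.
Partial fractions: (4*v + 15)/(v*(v + 3)) = -1/(v + 3) + 5/v.
An antiderivative is F(v) = 5*log(v) - log(v + 3).
Then F(2) - F(1) = (log(32/5)) - (-log(4)) = -log(5) + 7*log(2).

-log(5) + 7*log(2)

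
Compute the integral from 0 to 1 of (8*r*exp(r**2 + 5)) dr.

-4*(1 - exp(1))*exp(5)

Let u = r**2 + 5, so du = 2*r dr. When r = 0, u = 5; when r = 1, u = 6.
The integral becomes 4·∫ exp(u) du from 5 to 6, with antiderivative 4*exp(u).
Back in r: F(r) = 4*exp(r**2 + 5).
Then F(1) - F(0) = (4*exp(6)) - (4*exp(5)) = -4*(1 - exp(1))*exp(5).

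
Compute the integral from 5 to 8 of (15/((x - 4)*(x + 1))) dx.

Factor the denominator: x**2 - 3*x - 4 = (x + 1)(x - 4).
Partial fractions: 15/((x - 4)*(x + 1)) = -3/(x + 1) + 3/(x - 4).
An antiderivative is F(x) = 3*log(x - 4) - 3*log(x + 1).
Then F(8) - F(5) = (-6*log(3) + 6*log(2)) - (-3*log(3) - 3*log(2)) = -3*log(3) + 9*log(2).

-3*log(3) + 9*log(2)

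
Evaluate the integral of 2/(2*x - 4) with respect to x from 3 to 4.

log(2)

An antiderivative is F(x) = log(2*x - 4).
Then F(4) - F(3) = (log(4)) - (log(2)) = log(2).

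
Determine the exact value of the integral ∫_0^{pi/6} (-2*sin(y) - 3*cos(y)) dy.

An antiderivative is F(y) = -3*sin(y) + 2*cos(y).
Then F(pi/6) - F(0) = (-3/2 + sqrt(3)) - (2) = -7/2 + sqrt(3).

-7/2 + sqrt(3)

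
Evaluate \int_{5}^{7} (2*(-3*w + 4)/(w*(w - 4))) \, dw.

Factor the denominator: w**2 - 4*w = w(w - 4).
Partial fractions: 2*(-3*w + 4)/(w*(w - 4)) = -2/w - 4/(w - 4).
An antiderivative is F(w) = -2*log(w) - 4*log(w - 4).
Then F(7) - F(5) = (-4*log(3) - 2*log(7)) - (-log(25)) = -4*log(3) - 2*log(7) + 2*log(5).

-4*log(3) - 2*log(7) + 2*log(5)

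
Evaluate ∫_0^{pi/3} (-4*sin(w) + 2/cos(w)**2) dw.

An antiderivative is F(w) = 4*cos(w) + 2*tan(w).
Then F(pi/3) - F(0) = (2 + 2*sqrt(3)) - (4) = -2 + 2*sqrt(3).

-2 + 2*sqrt(3)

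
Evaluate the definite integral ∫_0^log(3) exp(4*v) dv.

Let u = exp(v), so du = exp(v) dv. When v = 0, u = 1; when v = log(3), u = 3.
The integral becomes ∫ u**3 du from 1 to 3, with antiderivative u**4/4.
Back in v: F(v) = exp(4*v)/4.
Then F(log(3)) - F(0) = (81/4) - (1/4) = 20.

20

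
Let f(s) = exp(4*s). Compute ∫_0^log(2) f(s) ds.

15/4

Let u = exp(s), so du = exp(s) ds. When s = 0, u = 1; when s = log(2), u = 2.
The integral becomes ∫ u**3 du from 1 to 2, with antiderivative u**4/4.
Back in s: F(s) = exp(4*s)/4.
Then F(log(2)) - F(0) = (4) - (1/4) = 15/4.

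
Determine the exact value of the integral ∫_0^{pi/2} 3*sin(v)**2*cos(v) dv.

1

Let u = sin(v), so du = cos(v) dv. When v = 0, u = 0; when v = pi/2, u = 1.
The integral becomes 3·∫ u**2 du from 0 to 1, with antiderivative u**3.
Back in v: F(v) = sin(v)**3.
Then F(pi/2) - F(0) = (1) - (0) = 1.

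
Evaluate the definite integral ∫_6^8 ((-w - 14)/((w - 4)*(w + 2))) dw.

-7*log(2) + 2*log(5)

Factor the denominator: w**2 - 2*w - 8 = (w + 2)(w - 4).
Partial fractions: (-w - 14)/((w - 4)*(w + 2)) = 2/(w + 2) - 3/(w - 4).
An antiderivative is F(w) = -3*log(w - 4) + 2*log(w + 2).
Then F(8) - F(6) = (log(25/16)) - (log(8)) = -7*log(2) + 2*log(5).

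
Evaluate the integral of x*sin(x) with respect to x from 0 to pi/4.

Integrate by parts once (u = x, dv = sin(x) dx).
An antiderivative is F(x) = -x*cos(x) + sin(x).
Then F(pi/4) - F(0) = (sqrt(2)*(4 - pi)/8) - (0) = sqrt(2)*(4 - pi)/8.

sqrt(2)*(4 - pi)/8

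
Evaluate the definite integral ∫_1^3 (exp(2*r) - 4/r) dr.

-log(81) - exp(2)/2 + exp(6)/2

An antiderivative is F(r) = exp(2*r)/2 - 4*log(r).
Then F(3) - F(1) = (-log(81) + exp(6)/2) - (exp(2)/2) = -log(81) - exp(2)/2 + exp(6)/2.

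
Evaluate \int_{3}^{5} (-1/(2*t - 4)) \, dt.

An antiderivative is F(t) = -log(2*t - 4)/2.
Then F(5) - F(3) = (-log(6)/2) - (-log(2)/2) = -log(6)/2 + log(2)/2.

-log(6)/2 + log(2)/2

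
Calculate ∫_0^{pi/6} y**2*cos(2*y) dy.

Integrate by parts twice (u = y^2, dv = cos(2*y) dy).
An antiderivative is F(y) = y**2*sin(2*y)/2 + y*cos(2*y)/2 - sin(2*y)/4.
Then F(pi/6) - F(0) = (-sqrt(3)/8 + sqrt(3)*pi**2/144 + pi/24) - (0) = -sqrt(3)/8 + sqrt(3)*pi**2/144 + pi/24.

-sqrt(3)/8 + sqrt(3)*pi**2/144 + pi/24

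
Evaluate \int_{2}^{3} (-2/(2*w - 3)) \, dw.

-log(3)

An antiderivative is F(w) = -log(2*w - 3).
Then F(3) - F(2) = (-log(3)) - (0) = -log(3).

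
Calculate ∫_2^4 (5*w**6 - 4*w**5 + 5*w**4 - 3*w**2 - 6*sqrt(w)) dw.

By the power rule, an antiderivative is F(w) = 5*w**7/7 - 2*w**6/3 + w**5 - 4*w**(3/2) - w**3.
Then F(4) - F(2) = (207904/21) - (1528/21 - 8*sqrt(2)) = 8*sqrt(2) + 68792/7.

8*sqrt(2) + 68792/7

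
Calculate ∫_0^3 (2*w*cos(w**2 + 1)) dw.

Let u = w**2 + 1, so du = 2*w dw. When w = 0, u = 1; when w = 3, u = 10.
The integral becomes ∫ cos(u) du from 1 to 10, with antiderivative sin(u).
Back in w: F(w) = sin(w**2 + 1).
Then F(3) - F(0) = (sin(10)) - (sin(1)) = -sin(1) + sin(10).

-sin(1) + sin(10)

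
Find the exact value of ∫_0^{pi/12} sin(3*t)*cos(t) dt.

Use the identity sin(3*t)cos(t) = [sin(4*t) + sin(2*t)]/2.
An antiderivative is F(t) = -cos(2*t)/4 - cos(4*t)/8.
Then F(pi/12) - F(0) = (-sqrt(3)/8 - 1/16) - (-3/8) = 5/16 - sqrt(3)/8.

5/16 - sqrt(3)/8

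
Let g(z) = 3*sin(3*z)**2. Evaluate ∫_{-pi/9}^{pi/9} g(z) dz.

Use the identity sin^2(3*z) = (1 - cos(6*z))/2.
An antiderivative is F(z) = 3*z/2 - sin(6*z)/4.
Then F(pi/9) - F(-pi/9) = (-sqrt(3)/8 + pi/6) - (-pi/6 + sqrt(3)/8) = -sqrt(3)/4 + pi/3.

-sqrt(3)/4 + pi/3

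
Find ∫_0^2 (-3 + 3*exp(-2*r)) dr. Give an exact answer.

-9/2 - 3*exp(-4)/2

An antiderivative is F(r) = -3*r - 3*exp(-2*r)/2.
Then F(2) - F(0) = (-6 - 3*exp(-4)/2) - (-3/2) = -9/2 - 3*exp(-4)/2.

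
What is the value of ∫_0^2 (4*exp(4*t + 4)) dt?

Let u = 4*t + 4, so du = 4 dt. When t = 0, u = 4; when t = 2, u = 12.
The integral becomes ∫ exp(u) du from 4 to 12, with antiderivative exp(u).
Back in t: F(t) = exp(4*t + 4).
Then F(2) - F(0) = (exp(12)) - (exp(4)) = -exp(4) + exp(12).

-exp(4) + exp(12)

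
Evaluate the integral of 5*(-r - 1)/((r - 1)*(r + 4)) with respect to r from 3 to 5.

-6*log(3) - 2*log(2) + 3*log(7)

Factor the denominator: r**2 + 3*r - 4 = (r + 4)(r - 1).
Partial fractions: 5*(-r - 1)/((r - 1)*(r + 4)) = -3/(r + 4) - 2/(r - 1).
An antiderivative is F(r) = -2*log(r - 1) - 3*log(r + 4).
Then F(5) - F(3) = (-6*log(3) - 4*log(2)) - (-3*log(7) - 2*log(2)) = -6*log(3) - 2*log(2) + 3*log(7).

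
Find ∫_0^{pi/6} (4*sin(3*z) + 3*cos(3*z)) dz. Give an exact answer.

An antiderivative is F(z) = sin(3*z) - 4*cos(3*z)/3.
Then F(pi/6) - F(0) = (1) - (-4/3) = 7/3.

7/3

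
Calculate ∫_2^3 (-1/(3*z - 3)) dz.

An antiderivative is F(z) = -log(3*z - 3)/3.
Then F(3) - F(2) = (-log(6)/3) - (-log(3)/3) = -log(6)/3 + log(3)/3.

-log(6)/3 + log(3)/3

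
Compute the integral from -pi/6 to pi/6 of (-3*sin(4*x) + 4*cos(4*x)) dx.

sqrt(3)

An antiderivative is F(x) = sin(4*x) + 3*cos(4*x)/4.
Then F(pi/6) - F(-pi/6) = (-3/8 + sqrt(3)/2) - (-sqrt(3)/2 - 3/8) = sqrt(3).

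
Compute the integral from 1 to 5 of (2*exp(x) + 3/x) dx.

-2*exp(1) + 3*log(5) + 2*exp(5)

An antiderivative is F(x) = 2*exp(x) + 3*log(x).
Then F(5) - F(1) = (3*log(5) + 2*exp(5)) - (2*exp(1)) = -2*exp(1) + 3*log(5) + 2*exp(5).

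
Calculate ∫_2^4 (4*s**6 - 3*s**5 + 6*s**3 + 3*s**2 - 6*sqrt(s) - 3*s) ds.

8*sqrt(2) + 53474/7

By the power rule, an antiderivative is F(s) = 4*s**7/7 - s**6/2 + 3*s**4/2 - 4*s**(3/2) + s**3 - 3*s**2/2.
Then F(4) - F(2) = (53944/7) - (470/7 - 8*sqrt(2)) = 8*sqrt(2) + 53474/7.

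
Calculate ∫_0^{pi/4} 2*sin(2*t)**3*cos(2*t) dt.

Let u = sin(2*t), so du = 2*cos(2*t) dt. When t = 0, u = 0; when t = pi/4, u = 1.
The integral becomes ∫ u**3 du from 0 to 1, with antiderivative u**4/4.
Back in t: F(t) = sin(2*t)**4/4.
Then F(pi/4) - F(0) = (1/4) - (0) = 1/4.

1/4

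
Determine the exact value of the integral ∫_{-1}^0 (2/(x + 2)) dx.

log(4)

An antiderivative is F(x) = 2*log(x + 2).
Then F(0) - F(-1) = (log(4)) - (0) = log(4).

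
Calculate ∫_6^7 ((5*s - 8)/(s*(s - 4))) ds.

-5*log(2) + log(3) + 2*log(7)

Factor the denominator: s**2 - 4*s = s(s - 4).
Partial fractions: (5*s - 8)/(s*(s - 4)) = 2/s + 3/(s - 4).
An antiderivative is F(s) = 2*log(s) + 3*log(s - 4).
Then F(7) - F(6) = (3*log(3) + 2*log(7)) - (2*log(3) + 5*log(2)) = -5*log(2) + log(3) + 2*log(7).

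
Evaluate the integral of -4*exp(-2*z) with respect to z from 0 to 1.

An antiderivative is F(z) = 2*exp(-2*z).
Then F(1) - F(0) = (2*exp(-2)) - (2) = -2 + 2*exp(-2).

-2 + 2*exp(-2)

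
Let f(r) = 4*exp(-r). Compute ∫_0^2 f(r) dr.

An antiderivative is F(r) = -4*exp(-r).
Then F(2) - F(0) = (-4*exp(-2)) - (-4) = 4 - 4*exp(-2).

4 - 4*exp(-2)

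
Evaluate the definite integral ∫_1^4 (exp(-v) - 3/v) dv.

-6*log(2) - exp(-4) + exp(-1)

An antiderivative is F(v) = -3*log(v) - exp(-v).
Then F(4) - F(1) = (-6*log(2) - exp(-4)) - (-exp(-1)) = -6*log(2) - exp(-4) + exp(-1).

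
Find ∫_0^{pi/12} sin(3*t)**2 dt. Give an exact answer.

-1/12 + pi/24

Use the identity sin^2(3*t) = (1 - cos(6*t))/2.
An antiderivative is F(t) = t/2 - sin(6*t)/12.
Then F(pi/12) - F(0) = (-1/12 + pi/24) - (0) = -1/12 + pi/24.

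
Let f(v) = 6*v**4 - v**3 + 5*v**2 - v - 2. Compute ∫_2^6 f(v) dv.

By the power rule, an antiderivative is F(v) = 6*v**5/5 - v**4/4 + 5*v**3/3 - v**2/2 - 2*v.
Then F(6) - F(2) = (46686/5) - (626/15) = 139432/15.

139432/15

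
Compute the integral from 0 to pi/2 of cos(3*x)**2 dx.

Use the identity cos^2(3*x) = (1 + cos(6*x))/2.
An antiderivative is F(x) = x/2 + sin(6*x)/12.
Then F(pi/2) - F(0) = (pi/4) - (0) = pi/4.

pi/4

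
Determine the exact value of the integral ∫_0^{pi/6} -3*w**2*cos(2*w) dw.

-pi/8 - sqrt(3)*pi**2/48 + 3*sqrt(3)/8

Integrate by parts twice (u = w^2, dv = -3*cos(2*w) dw).
An antiderivative is F(w) = -3*w**2*sin(2*w)/2 - 3*w*cos(2*w)/2 + 3*sin(2*w)/4.
Then F(pi/6) - F(0) = (-pi/8 - sqrt(3)*pi**2/48 + 3*sqrt(3)/8) - (0) = -pi/8 - sqrt(3)*pi**2/48 + 3*sqrt(3)/8.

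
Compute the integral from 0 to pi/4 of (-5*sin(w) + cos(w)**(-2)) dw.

-4 + 5*sqrt(2)/2

An antiderivative is F(w) = 5*cos(w) + tan(w).
Then F(pi/4) - F(0) = (1 + 5*sqrt(2)/2) - (5) = -4 + 5*sqrt(2)/2.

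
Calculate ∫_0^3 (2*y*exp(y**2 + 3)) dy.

-exp(3) + exp(12)

Let u = y**2 + 3, so du = 2*y dy. When y = 0, u = 3; when y = 3, u = 12.
The integral becomes ∫ exp(u) du from 3 to 12, with antiderivative exp(u).
Back in y: F(y) = exp(y**2 + 3).
Then F(3) - F(0) = (exp(12)) - (exp(3)) = -exp(3) + exp(12).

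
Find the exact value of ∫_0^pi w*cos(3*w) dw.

Integrate by parts once (u = w, dv = cos(3*w) dw).
An antiderivative is F(w) = w*sin(3*w)/3 + cos(3*w)/9.
Then F(pi) - F(0) = (-1/9) - (1/9) = -2/9.

-2/9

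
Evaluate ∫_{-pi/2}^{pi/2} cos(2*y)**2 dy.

Use the identity cos^2(2*y) = (1 + cos(4*y))/2.
An antiderivative is F(y) = y/2 + sin(4*y)/8.
Then F(pi/2) - F(-pi/2) = (pi/4) - (-pi/4) = pi/2.

pi/2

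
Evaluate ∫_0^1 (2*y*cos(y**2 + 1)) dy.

Let u = y**2 + 1, so du = 2*y dy. When y = 0, u = 1; when y = 1, u = 2.
The integral becomes ∫ cos(u) du from 1 to 2, with antiderivative sin(u).
Back in y: F(y) = sin(y**2 + 1).
Then F(1) - F(0) = (sin(2)) - (sin(1)) = -sin(1) + sin(2).

-sin(1) + sin(2)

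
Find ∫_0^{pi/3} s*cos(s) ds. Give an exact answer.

-1/2 + sqrt(3)*pi/6

Integrate by parts once (u = s, dv = cos(s) ds).
An antiderivative is F(s) = s*sin(s) + cos(s).
Then F(pi/3) - F(0) = (1/2 + sqrt(3)*pi/6) - (1) = -1/2 + sqrt(3)*pi/6.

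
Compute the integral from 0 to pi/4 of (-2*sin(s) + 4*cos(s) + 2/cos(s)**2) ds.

An antiderivative is F(s) = 4*sin(s) + 2*cos(s) + 2*tan(s).
Then F(pi/4) - F(0) = (2 + 3*sqrt(2)) - (2) = 3*sqrt(2).

3*sqrt(2)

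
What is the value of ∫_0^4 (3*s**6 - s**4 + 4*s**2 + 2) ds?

By the power rule, an antiderivative is F(s) = 3*s**7/7 - s**5/5 + 4*s**3/3 + 2*s.
Then F(4) - F(0) = (725576/105) - (0) = 725576/105.

725576/105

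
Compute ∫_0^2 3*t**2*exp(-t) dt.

6 - 30*exp(-2)

Integrate by parts twice (u = t^2, dv = 3*exp(-t) dt).
An antiderivative is F(t) = (-3*t**2 - 6*t - 6)*exp(-t).
Then F(2) - F(0) = (-30*exp(-2)) - (-6) = 6 - 30*exp(-2).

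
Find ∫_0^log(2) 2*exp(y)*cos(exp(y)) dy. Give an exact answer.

-2*sin(1) + 2*sin(2)

Let u = exp(y), so du = exp(y) dy. When y = 0, u = 1; when y = log(2), u = 2.
The integral becomes 2·∫ cos(u) du from 1 to 2, with antiderivative 2*sin(u).
Back in y: F(y) = 2*sin(exp(y)).
Then F(log(2)) - F(0) = (2*sin(2)) - (2*sin(1)) = -2*sin(1) + 2*sin(2).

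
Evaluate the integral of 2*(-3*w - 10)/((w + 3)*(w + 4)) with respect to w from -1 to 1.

Factor the denominator: w**2 + 7*w + 12 = (w + 4)(w + 3).
Partial fractions: 2*(-3*w - 10)/((w + 3)*(w + 4)) = -4/(w + 4) - 2/(w + 3).
An antiderivative is F(w) = -2*log(w + 3) - 4*log(w + 4).
Then F(1) - F(-1) = (-4*log(5) - 4*log(2)) - (-4*log(3) - 2*log(2)) = -4*log(5) - 2*log(2) + 4*log(3).

-4*log(5) - 2*log(2) + 4*log(3)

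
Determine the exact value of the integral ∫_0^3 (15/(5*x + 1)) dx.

Let u = 5*x + 1, so du = 5 dx. When x = 0, u = 1; when x = 3, u = 16.
The integral becomes 3·∫ 1/u du from 1 to 16, with antiderivative 3*log(u).
Back in x: F(x) = 3*log(5*x + 1).
Then F(3) - F(0) = (12*log(2)) - (0) = 12*log(2).

12*log(2)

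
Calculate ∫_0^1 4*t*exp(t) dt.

4

Integrate by parts once (u = t, dv = 4*exp(t) dt).
An antiderivative is F(t) = (4*t - 4)*exp(t).
Then F(1) - F(0) = (0) - (-4) = 4.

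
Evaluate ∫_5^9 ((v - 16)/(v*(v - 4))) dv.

Factor the denominator: v**2 - 4*v = v(v - 4).
Partial fractions: (v - 16)/(v*(v - 4)) = 4/v - 3/(v - 4).
An antiderivative is F(v) = 4*log(v) - 3*log(v - 4).
Then F(9) - F(5) = (-3*log(5) + 8*log(3)) - (4*log(5)) = -7*log(5) + 8*log(3).

-7*log(5) + 8*log(3)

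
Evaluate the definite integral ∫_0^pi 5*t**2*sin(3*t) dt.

-20/27 + 5*pi**2/3

Integrate by parts twice (u = t^2, dv = 5*sin(3*t) dt).
An antiderivative is F(t) = -5*t**2*cos(3*t)/3 + 10*t*sin(3*t)/9 + 10*cos(3*t)/27.
Then F(pi) - F(0) = (-10/27 + 5*pi**2/3) - (10/27) = -20/27 + 5*pi**2/3.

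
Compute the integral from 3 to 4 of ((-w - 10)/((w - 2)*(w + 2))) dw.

Factor the denominator: w**2 - 4 = (w + 2)(w - 2).
Partial fractions: (-w - 10)/((w - 2)*(w + 2)) = 2/(w + 2) - 3/(w - 2).
An antiderivative is F(w) = -3*log(w - 2) + 2*log(w + 2).
Then F(4) - F(3) = (log(9/2)) - (log(25)) = log(9/50).

log(9/50)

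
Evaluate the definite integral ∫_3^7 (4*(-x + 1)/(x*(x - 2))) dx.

Factor the denominator: x**2 - 2*x = x(x - 2).
Partial fractions: 4*(-x + 1)/(x*(x - 2)) = -2/x - 2/(x - 2).
An antiderivative is F(x) = -2*log(x) - 2*log(x - 2).
Then F(7) - F(3) = (-2*log(7) - 2*log(5)) - (-log(9)) = -2*log(7) - 2*log(5) + 2*log(3).

-2*log(7) - 2*log(5) + 2*log(3)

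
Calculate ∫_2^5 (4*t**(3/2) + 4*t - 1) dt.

-32*sqrt(2)/5 + 39 + 40*sqrt(5)

By the power rule, an antiderivative is F(t) = 8*t**(5/2)/5 + 2*t**2 - t.
Then F(5) - F(2) = (45 + 40*sqrt(5)) - (6 + 32*sqrt(2)/5) = -32*sqrt(2)/5 + 39 + 40*sqrt(5).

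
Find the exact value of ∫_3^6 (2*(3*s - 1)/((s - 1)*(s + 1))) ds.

Factor the denominator: s**2 - 1 = (s + 1)(s - 1).
Partial fractions: 2*(3*s - 1)/((s - 1)*(s + 1)) = 4/(s + 1) + 2/(s - 1).
An antiderivative is F(s) = 2*log(s - 1) + 4*log(s + 1).
Then F(6) - F(3) = (2*log(5) + 4*log(7)) - (10*log(2)) = -10*log(2) + 2*log(5) + 4*log(7).

-10*log(2) + 2*log(5) + 4*log(7)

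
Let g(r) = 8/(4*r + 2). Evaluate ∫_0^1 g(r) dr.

log(9)

Let u = 4*r + 2, so du = 4 dr. When r = 0, u = 2; when r = 1, u = 6.
The integral becomes 2·∫ 1/u du from 2 to 6, with antiderivative 2*log(u).
Back in r: F(r) = 2*log(4*r + 2).
Then F(1) - F(0) = (log(36)) - (log(4)) = log(9).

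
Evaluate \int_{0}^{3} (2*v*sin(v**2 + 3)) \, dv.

Let u = v**2 + 3, so du = 2*v dv. When v = 0, u = 3; when v = 3, u = 12.
The integral becomes ∫ sin(u) du from 3 to 12, with antiderivative -cos(u).
Back in v: F(v) = -cos(v**2 + 3).
Then F(3) - F(0) = (-cos(12)) - (-cos(3)) = cos(3) - cos(12).

cos(3) - cos(12)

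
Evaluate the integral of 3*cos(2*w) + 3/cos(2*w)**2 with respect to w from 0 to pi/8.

3*sqrt(2)/4 + 3/2

An antiderivative is F(w) = 3*sin(2*w)/2 + 3*tan(2*w)/2.
Then F(pi/8) - F(0) = (3*sqrt(2)/4 + 3/2) - (0) = 3*sqrt(2)/4 + 3/2.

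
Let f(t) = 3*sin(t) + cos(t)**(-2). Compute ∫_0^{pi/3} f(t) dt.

An antiderivative is F(t) = -3*cos(t) + tan(t).
Then F(pi/3) - F(0) = (-3/2 + sqrt(3)) - (-3) = 3/2 + sqrt(3).

3/2 + sqrt(3)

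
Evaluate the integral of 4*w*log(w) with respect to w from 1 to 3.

-8 + 18*log(3)

Integrate by parts once (u = ln w, dv = 4*w dw).
An antiderivative is F(w) = w**2*(2*log(w) - 1).
Then F(3) - F(1) = (-9 + 18*log(3)) - (-1) = -8 + 18*log(3).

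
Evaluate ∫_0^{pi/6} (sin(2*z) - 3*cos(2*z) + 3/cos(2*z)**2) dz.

An antiderivative is F(z) = -3*sin(2*z)/2 - cos(2*z)/2 + 3*tan(2*z)/2.
Then F(pi/6) - F(0) = (-1/4 + 3*sqrt(3)/4) - (-1/2) = 1/4 + 3*sqrt(3)/4.

1/4 + 3*sqrt(3)/4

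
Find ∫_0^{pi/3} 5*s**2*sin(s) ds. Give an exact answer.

-5 - 5*pi**2/18 + 5*sqrt(3)*pi/3

Integrate by parts twice (u = s^2, dv = 5*sin(s) ds).
An antiderivative is F(s) = -5*s**2*cos(s) + 10*s*sin(s) + 10*cos(s).
Then F(pi/3) - F(0) = (-5*pi**2/18 + 5 + 5*sqrt(3)*pi/3) - (10) = -5 - 5*pi**2/18 + 5*sqrt(3)*pi/3.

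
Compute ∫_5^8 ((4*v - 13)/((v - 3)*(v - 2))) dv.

log(64/5)

Factor the denominator: v**2 - 5*v + 6 = (v - 2)(v - 3).
Partial fractions: (4*v - 13)/((v - 3)*(v - 2)) = 5/(v - 2) - 1/(v - 3).
An antiderivative is F(v) = -log(v - 3) + 5*log(v - 2).
Then F(8) - F(5) = (-log(5) + 5*log(2) + 5*log(3)) - (-log(2) + 5*log(3)) = log(64/5).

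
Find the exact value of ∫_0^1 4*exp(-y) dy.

An antiderivative is F(y) = -4*exp(-y).
Then F(1) - F(0) = (-4*exp(-1)) - (-4) = 4 - 4*exp(-1).

4 - 4*exp(-1)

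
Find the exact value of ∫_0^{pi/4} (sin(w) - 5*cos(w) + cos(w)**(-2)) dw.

An antiderivative is F(w) = -5*sin(w) - cos(w) + tan(w).
Then F(pi/4) - F(0) = (1 - 3*sqrt(2)) - (-1) = 2 - 3*sqrt(2).

2 - 3*sqrt(2)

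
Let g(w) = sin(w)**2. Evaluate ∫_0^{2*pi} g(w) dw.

Use the identity sin^2(w) = (1 - cos(2*w))/2.
An antiderivative is F(w) = w/2 - sin(2*w)/4.
Then F(2*pi) - F(0) = (pi) - (0) = pi.

pi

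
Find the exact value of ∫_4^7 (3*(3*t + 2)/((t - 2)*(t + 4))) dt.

-19*log(2) + 4*log(5) + 5*log(11)

Factor the denominator: t**2 + 2*t - 8 = (t + 4)(t - 2).
Partial fractions: 3*(3*t + 2)/((t - 2)*(t + 4)) = 5/(t + 4) + 4/(t - 2).
An antiderivative is F(t) = 4*log(t - 2) + 5*log(t + 4).
Then F(7) - F(4) = (4*log(5) + 5*log(11)) - (19*log(2)) = -19*log(2) + 4*log(5) + 5*log(11).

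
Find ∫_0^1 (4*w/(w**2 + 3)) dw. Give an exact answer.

log(16/9)

Let u = w**2 + 3, so du = 2*w dw. When w = 0, u = 3; when w = 1, u = 4.
The integral becomes 2·∫ 1/u du from 3 to 4, with antiderivative 2*log(u).
Back in w: F(w) = 2*log(w**2 + 3).
Then F(1) - F(0) = (log(16)) - (log(9)) = log(16/9).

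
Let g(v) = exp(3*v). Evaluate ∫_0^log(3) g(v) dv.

Let u = exp(v), so du = exp(v) dv. When v = 0, u = 1; when v = log(3), u = 3.
The integral becomes ∫ u**2 du from 1 to 3, with antiderivative u**3/3.
Back in v: F(v) = exp(3*v)/3.
Then F(log(3)) - F(0) = (9) - (1/3) = 26/3.

26/3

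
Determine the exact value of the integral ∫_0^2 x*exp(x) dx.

1 + exp(2)

Integrate by parts once (u = x, dv = exp(x) dx).
An antiderivative is F(x) = (x - 1)*exp(x).
Then F(2) - F(0) = (exp(2)) - (-1) = 1 + exp(2).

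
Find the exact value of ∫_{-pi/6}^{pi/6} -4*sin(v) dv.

0

An antiderivative is F(v) = 4*cos(v).
Then F(pi/6) - F(-pi/6) = (2*sqrt(3)) - (2*sqrt(3)) = 0.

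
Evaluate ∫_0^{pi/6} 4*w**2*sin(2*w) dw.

Integrate by parts twice (u = w^2, dv = 4*sin(2*w) dw).
An antiderivative is F(w) = -2*w**2*cos(2*w) + 2*w*sin(2*w) + cos(2*w).
Then F(pi/6) - F(0) = (-pi**2/36 + 1/2 + sqrt(3)*pi/6) - (1) = -1/2 - pi**2/36 + sqrt(3)*pi/6.

-1/2 - pi**2/36 + sqrt(3)*pi/6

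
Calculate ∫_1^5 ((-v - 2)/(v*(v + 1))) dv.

log(3/25)

Factor the denominator: v**2 + v = (v + 1)v.
Partial fractions: (-v - 2)/(v*(v + 1)) = 1/(v + 1) - 2/v.
An antiderivative is F(v) = -2*log(v) + log(v + 1).
Then F(5) - F(1) = (log(6/25)) - (log(2)) = log(3/25).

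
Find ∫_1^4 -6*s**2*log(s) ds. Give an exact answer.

42 - 256*log(2)

Integrate by parts once (u = ln s, dv = -6*s**2 ds).
An antiderivative is F(s) = -2*s**3*(3*log(s) - 1)/3.
Then F(4) - F(1) = (128/3 - 256*log(2)) - (2/3) = 42 - 256*log(2).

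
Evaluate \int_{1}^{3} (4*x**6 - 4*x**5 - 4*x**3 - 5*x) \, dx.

13940/21

By the power rule, an antiderivative is F(x) = 4*x**7/7 - 2*x**6/3 - x**4 - 5*x**2/2.
Then F(3) - F(1) = (9243/14) - (-151/42) = 13940/21.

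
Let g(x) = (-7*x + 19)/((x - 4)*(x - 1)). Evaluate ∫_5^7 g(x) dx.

Factor the denominator: x**2 - 5*x + 4 = (x - 1)(x - 4).
Partial fractions: (-7*x + 19)/((x - 4)*(x - 1)) = -4/(x - 1) - 3/(x - 4).
An antiderivative is F(x) = -3*log(x - 4) - 4*log(x - 1).
Then F(7) - F(5) = (-7*log(3) - 4*log(2)) - (-8*log(2)) = -7*log(3) + 4*log(2).

-7*log(3) + 4*log(2)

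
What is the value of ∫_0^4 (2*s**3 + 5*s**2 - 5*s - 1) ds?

572/3

By the power rule, an antiderivative is F(s) = s**4/2 + 5*s**3/3 - 5*s**2/2 - s.
Then F(4) - F(0) = (572/3) - (0) = 572/3.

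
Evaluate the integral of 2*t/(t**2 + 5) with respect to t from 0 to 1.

Let u = t**2 + 5, so du = 2*t dt. When t = 0, u = 5; when t = 1, u = 6.
The integral becomes ∫ 1/u du from 5 to 6, with antiderivative log(u).
Back in t: F(t) = log(t**2 + 5).
Then F(1) - F(0) = (log(6)) - (log(5)) = log(6/5).

log(6/5)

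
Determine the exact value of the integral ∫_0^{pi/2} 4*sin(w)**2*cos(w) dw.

Let u = sin(w), so du = cos(w) dw. When w = 0, u = 0; when w = pi/2, u = 1.
The integral becomes 4·∫ u**2 du from 0 to 1, with antiderivative 4*u**3/3.
Back in w: F(w) = 4*sin(w)**3/3.
Then F(pi/2) - F(0) = (4/3) - (0) = 4/3.

4/3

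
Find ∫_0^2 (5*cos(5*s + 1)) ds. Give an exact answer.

Let u = 5*s + 1, so du = 5 ds. When s = 0, u = 1; when s = 2, u = 11.
The integral becomes ∫ cos(u) du from 1 to 11, with antiderivative sin(u).
Back in s: F(s) = sin(5*s + 1).
Then F(2) - F(0) = (sin(11)) - (sin(1)) = sin(11) - sin(1).

sin(11) - sin(1)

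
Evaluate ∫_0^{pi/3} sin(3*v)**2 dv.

Use the identity sin^2(3*v) = (1 - cos(6*v))/2.
An antiderivative is F(v) = v/2 - sin(6*v)/12.
Then F(pi/3) - F(0) = (pi/6) - (0) = pi/6.

pi/6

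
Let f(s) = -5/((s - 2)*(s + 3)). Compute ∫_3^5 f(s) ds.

log(4/9)

Factor the denominator: s**2 + s - 6 = (s + 3)(s - 2).
Partial fractions: -5/((s - 2)*(s + 3)) = 1/(s + 3) - 1/(s - 2).
An antiderivative is F(s) = -log(s - 2) + log(s + 3).
Then F(5) - F(3) = (log(8/3)) - (log(6)) = log(4/9).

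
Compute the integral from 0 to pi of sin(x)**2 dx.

pi/2

Use the identity sin^2(x) = (1 - cos(2*x))/2.
An antiderivative is F(x) = x/2 - sin(2*x)/4.
Then F(pi) - F(0) = (pi/2) - (0) = pi/2.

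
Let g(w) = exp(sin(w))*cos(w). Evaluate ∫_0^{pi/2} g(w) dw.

Let u = sin(w), so du = cos(w) dw. When w = 0, u = 0; when w = pi/2, u = 1.
The integral becomes ∫ exp(u) du from 0 to 1, with antiderivative exp(u).
Back in w: F(w) = exp(sin(w)).
Then F(pi/2) - F(0) = (E) - (1) = -1 + E.

-1 + E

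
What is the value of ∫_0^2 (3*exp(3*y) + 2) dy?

3 + exp(6)

An antiderivative is F(y) = exp(3*y) + 2*y.
Then F(2) - F(0) = (4 + exp(6)) - (1) = 3 + exp(6).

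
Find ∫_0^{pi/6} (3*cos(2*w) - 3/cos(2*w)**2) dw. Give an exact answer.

An antiderivative is F(w) = 3*sin(2*w)/2 - 3*tan(2*w)/2.
Then F(pi/6) - F(0) = (-3*sqrt(3)/4) - (0) = -3*sqrt(3)/4.

-3*sqrt(3)/4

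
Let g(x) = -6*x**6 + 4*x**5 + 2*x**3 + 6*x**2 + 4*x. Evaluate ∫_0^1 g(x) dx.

By the power rule, an antiderivative is F(x) = -6*x**7/7 + 2*x**6/3 + x**4/2 + 2*x**3 + 2*x**2.
Then F(1) - F(0) = (181/42) - (0) = 181/42.

181/42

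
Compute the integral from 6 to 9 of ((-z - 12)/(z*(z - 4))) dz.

Factor the denominator: z**2 - 4*z = z(z - 4).
Partial fractions: (-z - 12)/(z*(z - 4)) = 3/z - 4/(z - 4).
An antiderivative is F(z) = 3*log(z) - 4*log(z - 4).
Then F(9) - F(6) = (-4*log(5) + 6*log(3)) - (log(27/2)) = -4*log(5) + log(2) + 3*log(3).

-4*log(5) + log(2) + 3*log(3)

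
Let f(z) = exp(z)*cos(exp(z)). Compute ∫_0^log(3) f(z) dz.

Let u = exp(z), so du = exp(z) dz. When z = 0, u = 1; when z = log(3), u = 3.
The integral becomes ∫ cos(u) du from 1 to 3, with antiderivative sin(u).
Back in z: F(z) = sin(exp(z)).
Then F(log(3)) - F(0) = (sin(3)) - (sin(1)) = -sin(1) + sin(3).

-sin(1) + sin(3)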